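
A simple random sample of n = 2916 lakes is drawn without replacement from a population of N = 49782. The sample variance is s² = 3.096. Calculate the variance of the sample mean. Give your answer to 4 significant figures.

Under SRS without replacement, Var(ȳ) = (1 − f)·s²/n with f = n/N = 2916/49782 = 0.05857539.
Var(ȳ) = (1 − 0.05857539)·3.096/2916 = 0.94142461·0.0010617284 = 9.9953724 × 10^-4.

9.995 × 10^-4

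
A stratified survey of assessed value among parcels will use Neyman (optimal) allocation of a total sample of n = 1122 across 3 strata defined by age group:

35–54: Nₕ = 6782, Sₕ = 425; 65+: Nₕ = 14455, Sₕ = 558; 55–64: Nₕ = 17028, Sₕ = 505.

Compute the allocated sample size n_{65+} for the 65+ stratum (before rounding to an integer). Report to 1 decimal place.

463.0

Neyman allocation: nₕ = n·NₕSₕ / Σⱼ NⱼSⱼ.
Σ NⱼSⱼ = 6782·425 + 14455·558 + 17028·505 = 1.954738 × 10^7.
n_{65+} = 1122·14455·558 / (1.954738 × 10^7) = 463.0.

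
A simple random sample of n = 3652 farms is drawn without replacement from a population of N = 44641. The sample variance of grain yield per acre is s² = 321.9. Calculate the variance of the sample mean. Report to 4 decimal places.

Under SRS without replacement, Var(ȳ) = (1 − f)·s²/n with f = n/N = 3652/44641 = 0.08180820.
Var(ȳ) = (1 − 0.08180820)·321.9/3652 = 0.91819180·0.088143483 = 0.080932623.

0.0809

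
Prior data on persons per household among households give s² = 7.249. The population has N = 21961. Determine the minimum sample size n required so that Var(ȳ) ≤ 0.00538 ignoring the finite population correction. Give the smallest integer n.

1348

Without fpc, n₀ = s²/D = 7.249/0.00538 = 1347.3978.
Rounding up, n = 1348.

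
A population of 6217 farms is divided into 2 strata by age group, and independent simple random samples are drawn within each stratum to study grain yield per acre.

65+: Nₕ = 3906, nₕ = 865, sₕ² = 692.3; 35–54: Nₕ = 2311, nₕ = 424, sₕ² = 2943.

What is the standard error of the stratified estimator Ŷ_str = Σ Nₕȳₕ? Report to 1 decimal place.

6306.8

Var(Ŷ_str) = Σₕ Nₕ²(1 − fₕ)sₕ²/nₕ.
65+: 3906²·(1 − 865/3906)·692.3/865 = 9.5066364 × 10^6.
35–54: 2311²·(1 − 424/2311)·2943/424 = 3.0268873 × 10^7.
Sum = 3.9775509 × 10^7.
SE = √(3.9775509 × 10^7) = 6306.8.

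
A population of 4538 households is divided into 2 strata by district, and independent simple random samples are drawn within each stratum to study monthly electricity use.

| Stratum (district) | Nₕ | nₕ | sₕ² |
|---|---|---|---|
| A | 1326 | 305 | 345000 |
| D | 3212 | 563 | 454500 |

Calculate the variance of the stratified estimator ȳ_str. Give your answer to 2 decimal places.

407.91

Var(ȳ_str) = Σₕ Wₕ²(1 − fₕ)sₕ²/nₕ with Wₕ = Nₕ/N, N = 4538.
A: Wₕ = 0.29219921; term = 0.29219921²·(1 − 0.23001508)·345000/305 = 74.363451.
D: Wₕ = 0.70780079; term = 0.70780079²·(1 − 0.17528020)·454500/563 = 333.54467.
Sum = 407.90812.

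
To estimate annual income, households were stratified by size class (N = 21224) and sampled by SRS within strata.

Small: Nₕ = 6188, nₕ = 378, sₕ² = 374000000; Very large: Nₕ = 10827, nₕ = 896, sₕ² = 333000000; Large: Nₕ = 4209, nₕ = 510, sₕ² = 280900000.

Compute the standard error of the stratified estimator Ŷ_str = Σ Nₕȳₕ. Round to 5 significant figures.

9.1710 × 10^6

Var(Ŷ_str) = Σₕ Nₕ²(1 − fₕ)sₕ²/nₕ.
Small: 6188²·(1 − 378/6188)·374000000/378 = 3.5571833 × 10^13.
Very large: 10827²·(1 − 896/10827)·333000000/896 = 3.9961092 × 10^13.
Large: 4209²·(1 − 510/4209)·280900000/510 = 8.5752111 × 10^12.
Sum = 8.4108136 × 10^13.
SE = √(8.4108136 × 10^13) = 9.1710 × 10^6.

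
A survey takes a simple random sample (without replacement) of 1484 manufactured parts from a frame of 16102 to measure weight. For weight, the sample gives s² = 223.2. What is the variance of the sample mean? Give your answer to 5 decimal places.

Under SRS without replacement, Var(ȳ) = (1 − f)·s²/n with f = n/N = 1484/16102 = 0.09216246.
Var(ȳ) = (1 − 0.09216246)·223.2/1484 = 0.90783754·0.15040431 = 0.13654268.

0.13654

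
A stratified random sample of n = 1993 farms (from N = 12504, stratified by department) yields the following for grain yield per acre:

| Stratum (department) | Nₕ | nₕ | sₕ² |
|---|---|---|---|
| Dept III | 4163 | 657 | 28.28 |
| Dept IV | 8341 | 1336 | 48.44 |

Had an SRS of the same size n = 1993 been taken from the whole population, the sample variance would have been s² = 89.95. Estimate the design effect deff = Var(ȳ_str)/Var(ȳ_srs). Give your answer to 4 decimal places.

0.4631

Var(ȳ_str) = Σ Wₕ²(1−fₕ)sₕ²/nₕ with Wₕ = Nₕ/12504:
  Dept III: (4163/12504)²·(1−657/4163)·28.28/657 = 0.0040182266
  Dept IV: (8341/12504)²·(1−1336/8341)·48.44/1336 = 0.013549585
  → Var(ȳ_str) = 0.017567812.
Var(ȳ_srs) = (1 − 1993/12504)·89.95/1993 = 0.037939267.
deff = 0.017567812 / 0.037939267 = 0.4631.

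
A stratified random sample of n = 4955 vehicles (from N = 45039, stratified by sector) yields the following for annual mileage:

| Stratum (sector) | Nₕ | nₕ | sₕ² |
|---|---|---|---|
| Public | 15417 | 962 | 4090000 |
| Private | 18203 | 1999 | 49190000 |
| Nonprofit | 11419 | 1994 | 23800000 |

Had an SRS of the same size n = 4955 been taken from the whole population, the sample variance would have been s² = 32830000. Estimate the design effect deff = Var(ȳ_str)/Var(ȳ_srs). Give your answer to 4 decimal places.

0.7934

Var(ȳ_str) = Σ Wₕ²(1−fₕ)sₕ²/nₕ with Wₕ = Nₕ/45039:
  Public: (15417/45039)²·(1−962/15417)·4090000/962 = 467.07726
  Private: (18203/45039)²·(1−1999/18203)·49190000/1999 = 3578.0941
  Nonprofit: (11419/45039)²·(1−1994/11419)·23800000/1994 = 633.26248
  → Var(ȳ_str) = 4678.4338.
Var(ȳ_srs) = (1 − 4955/45039)·32830000/4955 = 5896.7069.
deff = 4678.4338 / 5896.7069 = 0.7934.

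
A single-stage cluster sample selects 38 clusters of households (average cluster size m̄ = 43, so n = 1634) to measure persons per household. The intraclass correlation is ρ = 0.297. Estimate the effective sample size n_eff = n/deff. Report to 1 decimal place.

deff = 1 + (43 − 1)·0.297 = 1 + 12.474 = 13.474.
n_eff = 1634 / 13.474 = 121.3.

121.3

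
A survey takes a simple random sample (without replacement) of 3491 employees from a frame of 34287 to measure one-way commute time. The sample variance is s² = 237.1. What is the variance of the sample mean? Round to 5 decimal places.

Under SRS without replacement, Var(ȳ) = (1 − f)·s²/n with f = n/N = 3491/34287 = 0.10181702.
Var(ȳ) = (1 − 0.10181702)·237.1/3491 = 0.89818298·0.067917502 = 0.061002345.

0.06100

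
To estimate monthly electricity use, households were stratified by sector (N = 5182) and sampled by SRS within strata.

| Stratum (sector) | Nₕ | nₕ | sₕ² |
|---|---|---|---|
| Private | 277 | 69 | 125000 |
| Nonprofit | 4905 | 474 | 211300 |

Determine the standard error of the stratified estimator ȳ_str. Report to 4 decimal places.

Var(ȳ_str) = Σₕ Wₕ²(1 − fₕ)sₕ²/nₕ with Wₕ = Nₕ/N, N = 5182.
Private: Wₕ = 0.05345426; term = 0.05345426²·(1 − 0.24909747)·125000/69 = 3.8869523.
Nonprofit: Wₕ = 0.94654574; term = 0.94654574²·(1 − 0.09663609)·211300/474 = 360.80047.
Sum = 364.68742.
SE = √(364.68742) = 19.0968.

19.0968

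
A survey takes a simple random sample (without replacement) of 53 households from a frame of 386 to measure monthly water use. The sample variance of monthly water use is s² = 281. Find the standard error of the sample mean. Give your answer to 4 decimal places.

Under SRS without replacement, Var(ȳ) = (1 − f)·s²/n with f = n/N = 53/386 = 0.13730570.
Var(ȳ) = (1 − 0.13730570)·281/53 = 0.86269430·5.3018868 = 4.5739075.
SE(ȳ) = √(4.5739075) = 2.1387.

2.1387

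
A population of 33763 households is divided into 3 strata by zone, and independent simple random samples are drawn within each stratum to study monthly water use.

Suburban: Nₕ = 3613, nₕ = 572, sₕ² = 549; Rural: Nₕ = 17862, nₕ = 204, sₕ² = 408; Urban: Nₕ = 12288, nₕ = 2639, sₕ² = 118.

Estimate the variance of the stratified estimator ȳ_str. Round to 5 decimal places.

Var(ȳ_str) = Σₕ Wₕ²(1 − fₕ)sₕ²/nₕ with Wₕ = Nₕ/N, N = 33763.
Suburban: Wₕ = 0.10701063; term = 0.10701063²·(1 − 0.15831719)·549/572 = 0.0092507861.
Rural: Wₕ = 0.52904067; term = 0.52904067²·(1 − 0.01142089)·408/204 = 0.553375.
Urban: Wₕ = 0.36394870; term = 0.36394870²·(1 − 0.21476237)·118/2639 = 0.0046507615.
Sum = 0.56727655.

0.56728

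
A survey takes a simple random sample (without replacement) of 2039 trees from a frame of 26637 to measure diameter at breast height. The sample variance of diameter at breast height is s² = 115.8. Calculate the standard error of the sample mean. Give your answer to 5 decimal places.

0.22901

Under SRS without replacement, Var(ȳ) = (1 − f)·s²/n with f = n/N = 2039/26637 = 0.07654766.
Var(ȳ) = (1 − 0.07654766)·115.8/2039 = 0.92345234·0.056792545 = 0.052445209.
SE(ȳ) = √(0.052445209) = 0.22901.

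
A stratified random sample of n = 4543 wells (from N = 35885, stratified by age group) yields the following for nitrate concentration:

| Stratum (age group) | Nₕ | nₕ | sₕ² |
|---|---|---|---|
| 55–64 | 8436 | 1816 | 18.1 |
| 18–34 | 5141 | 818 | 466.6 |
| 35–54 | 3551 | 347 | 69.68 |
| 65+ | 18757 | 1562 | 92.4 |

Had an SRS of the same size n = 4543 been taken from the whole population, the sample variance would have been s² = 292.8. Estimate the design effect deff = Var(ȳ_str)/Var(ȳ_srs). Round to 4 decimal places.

0.4773

Var(ȳ_str) = Σ Wₕ²(1−fₕ)sₕ²/nₕ with Wₕ = Nₕ/35885:
  55–64: (8436/35885)²·(1−1816/8436)·18.1/1816 = 4.3224641 × 10^-4
  18–34: (5141/35885)²·(1−818/5141)·466.6/818 = 0.0098446067
  35–54: (3551/35885)²·(1−347/3551)·69.68/347 = 0.0017741729
  65+: (18757/35885)²·(1−1562/18757)·92.4/1562 = 0.014815987
  → Var(ȳ_str) = 0.026867013.
Var(ȳ_srs) = (1 − 4543/35885)·292.8/4543 = 0.056291405.
deff = 0.026867013 / 0.056291405 = 0.4773.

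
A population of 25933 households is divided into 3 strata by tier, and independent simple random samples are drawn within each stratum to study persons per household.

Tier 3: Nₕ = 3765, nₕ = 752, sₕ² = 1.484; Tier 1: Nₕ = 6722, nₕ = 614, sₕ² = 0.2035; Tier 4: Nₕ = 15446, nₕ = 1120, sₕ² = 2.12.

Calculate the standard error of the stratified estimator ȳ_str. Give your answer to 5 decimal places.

Var(ȳ_str) = Σₕ Wₕ²(1 − fₕ)sₕ²/nₕ with Wₕ = Nₕ/N, N = 25933.
Tier 3: Wₕ = 0.14518181; term = 0.14518181²·(1 − 0.19973440)·1.484/752 = 3.3287 × 10^-5.
Tier 1: Wₕ = 0.25920642; term = 0.25920642²·(1 − 0.09134186)·0.2035/614 = 2.0234294 × 10^-5.
Tier 4: Wₕ = 0.59561177; term = 0.59561177²·(1 − 0.07251068)·2.12/1120 = 6.2280673 × 10^-4.
Sum = 6.7632802 × 10^-4.
SE = √(6.7632802 × 10^-4) = 0.02601.

0.02601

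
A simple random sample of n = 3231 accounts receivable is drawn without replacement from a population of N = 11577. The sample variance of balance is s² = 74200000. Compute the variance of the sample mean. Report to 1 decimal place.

16555.8

Under SRS without replacement, Var(ȳ) = (1 − f)·s²/n with f = n/N = 3231/11577 = 0.27908785.
Var(ȳ) = (1 − 0.27908785)·74200000/3231 = 0.72091215·22965.026 = 16555.767.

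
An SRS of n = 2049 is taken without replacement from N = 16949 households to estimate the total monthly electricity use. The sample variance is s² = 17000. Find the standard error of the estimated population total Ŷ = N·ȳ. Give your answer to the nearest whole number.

Var(Ŷ) = N²·Var(ȳ) = N²·(1 − n/N)·s²/n.
f = 2049/16949 = 0.12089209; Var(ȳ) = 0.87910791·17000/2049 = 7.2937211.
Var(Ŷ) = 16949² · 7.2937211 = 2.0952571 × 10^9.
SE(Ŷ) = √(2.0952571 × 10^9) = 45774.

45774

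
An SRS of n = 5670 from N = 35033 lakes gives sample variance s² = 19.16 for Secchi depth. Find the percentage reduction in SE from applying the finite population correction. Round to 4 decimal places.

8.4493

f = n/N = 5670/35033 = 0.16184740.
SE_no-fpc = √(s²/n) = 0.05813079; SE_fpc = √((1−f)s²/n) = 0.05321913.
Ratio = √(1−f) = 0.91550674. Reduction = 100·(1 − 0.91550674) = 8.4493%.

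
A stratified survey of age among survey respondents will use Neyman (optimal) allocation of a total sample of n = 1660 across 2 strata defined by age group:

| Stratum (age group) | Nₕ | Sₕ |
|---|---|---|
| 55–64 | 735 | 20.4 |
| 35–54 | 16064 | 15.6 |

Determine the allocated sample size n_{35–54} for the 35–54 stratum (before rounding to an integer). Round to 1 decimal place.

Neyman allocation: nₕ = n·NₕSₕ / Σⱼ NⱼSⱼ.
Σ NⱼSⱼ = 735·20.4 + 16064·15.6 = 265592.4.
n_{35–54} = 1660·16064·15.6 / 265592.4 = 1566.3.

1566.3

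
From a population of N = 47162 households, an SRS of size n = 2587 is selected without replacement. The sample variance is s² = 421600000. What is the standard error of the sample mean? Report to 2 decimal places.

Under SRS without replacement, Var(ȳ) = (1 − f)·s²/n with f = n/N = 2587/47162 = 0.05485348.
Var(ȳ) = (1 − 0.05485348)·421600000/2587 = 0.94514652·162968.69 = 154029.29.
SE(ȳ) = √(154029.29) = 392.47.

392.47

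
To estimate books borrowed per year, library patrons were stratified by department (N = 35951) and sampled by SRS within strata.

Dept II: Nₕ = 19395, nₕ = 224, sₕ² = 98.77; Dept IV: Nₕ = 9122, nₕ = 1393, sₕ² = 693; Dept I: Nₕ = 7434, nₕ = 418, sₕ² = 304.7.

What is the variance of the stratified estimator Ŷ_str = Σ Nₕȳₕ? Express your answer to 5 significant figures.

2.3704 × 10^8

Var(Ŷ_str) = Σₕ Nₕ²(1 − fₕ)sₕ²/nₕ.
Dept II: 19395²·(1 − 224/19395)·98.77/224 = 1.6395006 × 10^8.
Dept IV: 9122²·(1 − 1393/9122)·693/1393 = 3.5074823 × 10^7.
Dept I: 7434²·(1 − 418/7434)·304.7/418 = 3.8019667 × 10^7.
Sum = 2.3704455 × 10^8.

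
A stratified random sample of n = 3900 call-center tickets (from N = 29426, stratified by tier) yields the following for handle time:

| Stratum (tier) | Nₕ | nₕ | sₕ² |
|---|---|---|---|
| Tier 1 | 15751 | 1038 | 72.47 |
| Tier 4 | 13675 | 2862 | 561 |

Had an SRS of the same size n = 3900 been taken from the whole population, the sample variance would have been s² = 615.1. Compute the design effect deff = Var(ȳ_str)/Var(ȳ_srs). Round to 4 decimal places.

0.3812

Var(ȳ_str) = Σ Wₕ²(1−fₕ)sₕ²/nₕ with Wₕ = Nₕ/29426:
  Tier 1: (15751/29426)²·(1−1038/15751)·72.47/1038 = 0.018685633
  Tier 4: (13675/29426)²·(1−2862/13675)·561/2862 = 0.033473745
  → Var(ȳ_str) = 0.052159378.
Var(ȳ_srs) = (1 − 3900/29426)·615.1/3900 = 0.13681467.
deff = 0.052159378 / 0.13681467 = 0.3812.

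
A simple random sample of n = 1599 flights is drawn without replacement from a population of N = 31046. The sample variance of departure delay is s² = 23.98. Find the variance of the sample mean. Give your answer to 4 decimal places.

Under SRS without replacement, Var(ȳ) = (1 − f)·s²/n with f = n/N = 1599/31046 = 0.05150422.
Var(ȳ) = (1 − 0.05150422)·23.98/1599 = 0.94849578·0.014996873 = 0.014224471.

0.0142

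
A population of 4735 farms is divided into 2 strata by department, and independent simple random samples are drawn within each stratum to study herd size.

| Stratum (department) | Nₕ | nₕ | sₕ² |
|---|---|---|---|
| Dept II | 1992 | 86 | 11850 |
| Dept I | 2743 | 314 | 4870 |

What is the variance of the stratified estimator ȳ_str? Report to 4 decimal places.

27.9432

Var(ȳ_str) = Σₕ Wₕ²(1 − fₕ)sₕ²/nₕ with Wₕ = Nₕ/N, N = 4735.
Dept II: Wₕ = 0.42069694; term = 0.42069694²·(1 − 0.04317269)·11850/86 = 23.33416.
Dept I: Wₕ = 0.57930306; term = 0.57930306²·(1 − 0.11447320)·4870/314 = 4.6090633.
Sum = 27.943223.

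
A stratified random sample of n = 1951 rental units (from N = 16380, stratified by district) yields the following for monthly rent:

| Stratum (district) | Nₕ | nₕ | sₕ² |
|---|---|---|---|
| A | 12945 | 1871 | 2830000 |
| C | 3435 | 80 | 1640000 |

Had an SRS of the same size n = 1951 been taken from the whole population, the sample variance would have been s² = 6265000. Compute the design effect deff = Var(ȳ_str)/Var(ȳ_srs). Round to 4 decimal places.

Var(ȳ_str) = Σ Wₕ²(1−fₕ)sₕ²/nₕ with Wₕ = Nₕ/16380:
  A: (12945/16380)²·(1−1871/12945)·2830000/1871 = 808.14898
  C: (3435/16380)²·(1−80/3435)·1640000/80 = 880.53238
  → Var(ȳ_str) = 1688.6814.
Var(ȳ_srs) = (1 − 1951/16380)·6265000/1951 = 2828.6951.
deff = 1688.6814 / 2828.6951 = 0.5970.

0.5970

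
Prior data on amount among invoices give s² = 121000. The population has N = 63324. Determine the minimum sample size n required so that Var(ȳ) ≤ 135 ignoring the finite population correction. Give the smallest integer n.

897

Without fpc, n₀ = s²/D = 121000/135 = 896.2963.
Rounding up, n = 897.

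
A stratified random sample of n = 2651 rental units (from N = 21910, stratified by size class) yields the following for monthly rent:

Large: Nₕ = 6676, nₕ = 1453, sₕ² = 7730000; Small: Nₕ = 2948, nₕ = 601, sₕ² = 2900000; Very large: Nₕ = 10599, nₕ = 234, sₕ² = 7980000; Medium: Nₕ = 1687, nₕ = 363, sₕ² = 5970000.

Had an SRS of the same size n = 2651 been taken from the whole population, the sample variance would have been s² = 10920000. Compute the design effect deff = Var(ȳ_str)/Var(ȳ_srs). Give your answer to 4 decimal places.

2.3025

Var(ȳ_str) = Σ Wₕ²(1−fₕ)sₕ²/nₕ with Wₕ = Nₕ/21910:
  Large: (6676/21910)²·(1−1453/6676)·7730000/1453 = 386.42523
  Small: (2948/21910)²·(1−601/2948)·2900000/601 = 69.54715
  Very large: (10599/21910)²·(1−234/10599)·7980000/234 = 7804.3453
  Medium: (1687/21910)²·(1−363/1687)·5970000/363 = 76.521948
  → Var(ȳ_str) = 8336.8396.
Var(ȳ_srs) = (1 − 2651/21910)·10920000/2651 = 3620.7977.
deff = 8336.8396 / 3620.7977 = 2.3025.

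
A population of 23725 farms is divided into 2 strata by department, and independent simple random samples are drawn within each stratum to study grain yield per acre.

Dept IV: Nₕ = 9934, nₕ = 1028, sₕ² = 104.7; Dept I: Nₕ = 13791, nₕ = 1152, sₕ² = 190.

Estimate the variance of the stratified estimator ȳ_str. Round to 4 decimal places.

0.0671

Var(ȳ_str) = Σₕ Wₕ²(1 − fₕ)sₕ²/nₕ with Wₕ = Nₕ/N, N = 23725.
Dept IV: Wₕ = 0.41871444; term = 0.41871444²·(1 − 0.10348299)·104.7/1028 = 0.016008402.
Dept I: Wₕ = 0.58128556; term = 0.58128556²·(1 − 0.08353274)·190/1152 = 0.05107368.
Sum = 0.067082082.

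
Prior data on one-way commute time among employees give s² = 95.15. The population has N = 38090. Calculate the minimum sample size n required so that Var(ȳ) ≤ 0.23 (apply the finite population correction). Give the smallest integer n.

Without fpc, n₀ = s²/D = 95.15/0.23 = 413.6957.
With fpc, (1 − n/N)·s²/n ≤ D requires n ≥ n₀/(1 + n₀/N) = 413.6957/(1 + 413.6957/38090) = 409.2508.
Rounding up, n = 410.

410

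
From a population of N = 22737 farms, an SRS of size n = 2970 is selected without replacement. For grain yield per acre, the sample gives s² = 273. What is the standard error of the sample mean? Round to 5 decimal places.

0.28269

Under SRS without replacement, Var(ȳ) = (1 − f)·s²/n with f = n/N = 2970/22737 = 0.13062409.
Var(ȳ) = (1 − 0.13062409)·273/2970 = 0.86937591·0.091919192 = 0.079912331.
SE(ȳ) = √(0.079912331) = 0.28269.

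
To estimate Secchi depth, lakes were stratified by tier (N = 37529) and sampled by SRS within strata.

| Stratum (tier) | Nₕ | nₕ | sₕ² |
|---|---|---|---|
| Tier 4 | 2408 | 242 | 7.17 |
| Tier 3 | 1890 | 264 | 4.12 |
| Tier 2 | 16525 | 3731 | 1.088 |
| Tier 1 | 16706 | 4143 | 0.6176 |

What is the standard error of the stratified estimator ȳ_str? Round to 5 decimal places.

0.01448

Var(ȳ_str) = Σₕ Wₕ²(1 − fₕ)sₕ²/nₕ with Wₕ = Nₕ/N, N = 37529.
Tier 4: Wₕ = 0.06416371; term = 0.06416371²·(1 − 0.10049834)·7.17/242 = 1.0971973 × 10^-4.
Tier 3: Wₕ = 0.05036105; term = 0.05036105²·(1 − 0.13968254)·4.12/264 = 3.4051924 × 10^-5.
Tier 2: Wₕ = 0.44032615; term = 0.44032615²·(1 − 0.22577912)·1.088/3731 = 4.3774125 × 10^-5.
Tier 1: Wₕ = 0.44514908; term = 0.44514908²·(1 − 0.24799473)·0.6176/4143 = 2.2213869 × 10^-5.
Sum = 2.0975965 × 10^-4.
SE = √(2.0975965 × 10^-4) = 0.01448.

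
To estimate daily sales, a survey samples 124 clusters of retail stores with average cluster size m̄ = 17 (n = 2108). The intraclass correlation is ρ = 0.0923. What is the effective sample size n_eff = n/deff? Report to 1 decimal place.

deff = 1 + (17 − 1)·0.0923 = 1 + 1.4768 = 2.4768.
n_eff = 2108 / 2.4768 = 851.1.

851.1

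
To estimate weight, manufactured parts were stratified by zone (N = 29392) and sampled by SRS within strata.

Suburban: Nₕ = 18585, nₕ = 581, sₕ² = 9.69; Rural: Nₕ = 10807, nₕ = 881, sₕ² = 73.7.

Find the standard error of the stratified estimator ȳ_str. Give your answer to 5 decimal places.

Var(ȳ_str) = Σₕ Wₕ²(1 − fₕ)sₕ²/nₕ with Wₕ = Nₕ/N, N = 29392.
Suburban: Wₕ = 0.63231492; term = 0.63231492²·(1 − 0.03126177)·9.69/581 = 0.0064598277.
Rural: Wₕ = 0.36768508; term = 0.36768508²·(1 − 0.08152124)·73.7/881 = 0.01038754.
Sum = 0.016847368.
SE = √(0.016847368) = 0.12980.

0.12980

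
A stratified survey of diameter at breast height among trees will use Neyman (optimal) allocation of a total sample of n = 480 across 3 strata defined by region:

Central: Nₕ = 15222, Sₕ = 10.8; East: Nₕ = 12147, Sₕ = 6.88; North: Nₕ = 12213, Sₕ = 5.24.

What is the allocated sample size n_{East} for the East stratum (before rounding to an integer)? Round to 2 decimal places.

128.59

Neyman allocation: nₕ = n·NₕSₕ / Σⱼ NⱼSⱼ.
Σ NⱼSⱼ = 15222·10.8 + 12147·6.88 + 12213·5.24 = 311965.08.
n_{East} = 480·12147·6.88 / 311965.08 = 128.59.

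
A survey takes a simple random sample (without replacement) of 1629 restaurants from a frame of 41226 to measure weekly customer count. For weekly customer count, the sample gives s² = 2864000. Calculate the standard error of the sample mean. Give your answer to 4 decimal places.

Under SRS without replacement, Var(ȳ) = (1 − f)·s²/n with f = n/N = 1629/41226 = 0.03951390.
Var(ȳ) = (1 − 0.03951390)·2864000/1629 = 0.96048610·1758.1338 = 1688.6631.
SE(ȳ) = √(1688.6631) = 41.0933.

41.0933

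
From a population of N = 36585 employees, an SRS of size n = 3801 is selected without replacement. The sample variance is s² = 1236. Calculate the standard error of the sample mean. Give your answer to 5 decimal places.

0.53981

Under SRS without replacement, Var(ȳ) = (1 − f)·s²/n with f = n/N = 3801/36585 = 0.10389504.
Var(ȳ) = (1 − 0.10389504)·1236/3801 = 0.89610496·0.32517758 = 0.29139325.
SE(ȳ) = √(0.29139325) = 0.53981.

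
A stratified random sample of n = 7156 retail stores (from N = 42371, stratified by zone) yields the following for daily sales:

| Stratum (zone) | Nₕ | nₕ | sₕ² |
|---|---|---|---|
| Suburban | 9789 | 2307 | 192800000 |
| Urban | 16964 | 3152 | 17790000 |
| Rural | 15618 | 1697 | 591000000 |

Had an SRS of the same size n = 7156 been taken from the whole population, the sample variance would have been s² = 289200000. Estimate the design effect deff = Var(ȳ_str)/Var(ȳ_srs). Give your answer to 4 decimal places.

Var(ȳ_str) = Σ Wₕ²(1−fₕ)sₕ²/nₕ with Wₕ = Nₕ/42371:
  Suburban: (9789/42371)²·(1−2307/9789)·192800000/2307 = 3409.4006
  Urban: (16964/42371)²·(1−3152/16964)·17790000/3152 = 736.60921
  Rural: (15618/42371)²·(1−1697/15618)·591000000/1697 = 42175.871
  → Var(ȳ_str) = 46321.881.
Var(ȳ_srs) = (1 − 7156/42371)·289200000/7156 = 33588.216.
deff = 46321.881 / 33588.216 = 1.3791.

1.3791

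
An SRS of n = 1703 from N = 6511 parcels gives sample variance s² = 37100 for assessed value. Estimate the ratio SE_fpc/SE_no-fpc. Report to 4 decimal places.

f = n/N = 1703/6511 = 0.26155736.
SE_no-fpc = √(s²/n) = 4.6674495; SE_fpc = √((1−f)s²/n) = 4.0108647.
Ratio = √(1−f) = 0.85932685.

0.8593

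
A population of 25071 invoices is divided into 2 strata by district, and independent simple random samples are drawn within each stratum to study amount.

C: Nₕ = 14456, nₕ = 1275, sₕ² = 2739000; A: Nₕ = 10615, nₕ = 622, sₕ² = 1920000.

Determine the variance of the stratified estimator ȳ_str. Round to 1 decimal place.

1172.2

Var(ȳ_str) = Σₕ Wₕ²(1 − fₕ)sₕ²/nₕ with Wₕ = Nₕ/N, N = 25071.
C: Wₕ = 0.57660245; term = 0.57660245²·(1 − 0.08819867)·2739000/1275 = 651.23095.
A: Wₕ = 0.42339755; term = 0.42339755²·(1 − 0.05859633)·1920000/622 = 520.93485.
Sum = 1172.1658.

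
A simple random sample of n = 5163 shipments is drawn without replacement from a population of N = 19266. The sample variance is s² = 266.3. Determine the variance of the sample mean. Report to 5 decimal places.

0.03776

Under SRS without replacement, Var(ȳ) = (1 − f)·s²/n with f = n/N = 5163/19266 = 0.26798505.
Var(ȳ) = (1 − 0.26798505)·266.3/5163 = 0.73201495·0.05157854 = 0.037756262.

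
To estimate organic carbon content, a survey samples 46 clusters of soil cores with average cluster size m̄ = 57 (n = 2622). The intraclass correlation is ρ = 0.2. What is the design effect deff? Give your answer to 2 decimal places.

12.20

deff = 1 + (57 − 1)·0.2 = 1 + 11.2 = 12.2.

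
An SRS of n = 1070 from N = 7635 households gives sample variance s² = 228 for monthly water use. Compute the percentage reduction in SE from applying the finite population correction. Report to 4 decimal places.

7.2716

f = n/N = 1070/7635 = 0.14014407.
SE_no-fpc = √(s²/n) = 0.46161035; SE_fpc = √((1−f)s²/n) = 0.42804397.
Ratio = √(1−f) = 0.92728417. Reduction = 100·(1 − 0.92728417) = 7.2716%.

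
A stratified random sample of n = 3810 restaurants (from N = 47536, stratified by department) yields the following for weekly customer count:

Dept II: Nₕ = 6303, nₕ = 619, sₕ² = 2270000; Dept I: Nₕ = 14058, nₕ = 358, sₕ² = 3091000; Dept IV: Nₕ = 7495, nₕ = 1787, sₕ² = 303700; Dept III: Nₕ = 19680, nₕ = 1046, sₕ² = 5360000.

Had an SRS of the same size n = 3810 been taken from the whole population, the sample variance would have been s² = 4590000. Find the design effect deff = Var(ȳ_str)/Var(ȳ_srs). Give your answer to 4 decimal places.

1.4699

Var(ȳ_str) = Σ Wₕ²(1−fₕ)sₕ²/nₕ with Wₕ = Nₕ/47536:
  Dept II: (6303/47536)²·(1−619/6303)·2270000/619 = 58.142181
  Dept I: (14058/47536)²·(1−358/14058)·3091000/358 = 735.89324
  Dept IV: (7495/47536)²·(1−1787/7495)·303700/1787 = 3.217589
  Dept III: (19680/47536)²·(1−1046/19680)·5360000/1046 = 831.60869
  → Var(ȳ_str) = 1628.8617.
Var(ȳ_srs) = (1 − 3810/47536)·4590000/3810 = 1108.166.
deff = 1628.8617 / 1108.166 = 1.4699.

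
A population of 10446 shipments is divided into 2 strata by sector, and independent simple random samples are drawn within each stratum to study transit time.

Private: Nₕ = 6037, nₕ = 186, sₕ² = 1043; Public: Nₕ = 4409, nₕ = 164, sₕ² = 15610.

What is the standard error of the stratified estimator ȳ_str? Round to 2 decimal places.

Var(ȳ_str) = Σₕ Wₕ²(1 − fₕ)sₕ²/nₕ with Wₕ = Nₕ/N, N = 10446.
Private: Wₕ = 0.57792456; term = 0.57792456²·(1 − 0.03081000)·1043/186 = 1.8151921.
Public: Wₕ = 0.42207544; term = 0.42207544²·(1 − 0.03719664)·15610/164 = 16.325888.
Sum = 18.14108.
SE = √(18.14108) = 4.26.

4.26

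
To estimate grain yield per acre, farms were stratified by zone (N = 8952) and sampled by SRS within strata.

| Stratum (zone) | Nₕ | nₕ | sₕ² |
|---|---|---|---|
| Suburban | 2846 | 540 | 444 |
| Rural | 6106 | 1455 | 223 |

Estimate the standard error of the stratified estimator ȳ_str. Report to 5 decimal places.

Var(ȳ_str) = Σₕ Wₕ²(1 − fₕ)sₕ²/nₕ with Wₕ = Nₕ/N, N = 8952.
Suburban: Wₕ = 0.31791778; term = 0.31791778²·(1 − 0.18973999)·444/540 = 0.067335372.
Rural: Wₕ = 0.68208222; term = 0.68208222²·(1 − 0.23829021)·223/1455 = 0.054313134.
Sum = 0.12164851.
SE = √(0.12164851) = 0.34878.

0.34878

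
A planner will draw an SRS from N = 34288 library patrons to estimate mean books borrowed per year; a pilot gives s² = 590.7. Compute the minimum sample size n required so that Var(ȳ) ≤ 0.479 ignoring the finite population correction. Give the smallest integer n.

1234

Without fpc, n₀ = s²/D = 590.7/0.479 = 1233.1942.
Rounding up, n = 1234.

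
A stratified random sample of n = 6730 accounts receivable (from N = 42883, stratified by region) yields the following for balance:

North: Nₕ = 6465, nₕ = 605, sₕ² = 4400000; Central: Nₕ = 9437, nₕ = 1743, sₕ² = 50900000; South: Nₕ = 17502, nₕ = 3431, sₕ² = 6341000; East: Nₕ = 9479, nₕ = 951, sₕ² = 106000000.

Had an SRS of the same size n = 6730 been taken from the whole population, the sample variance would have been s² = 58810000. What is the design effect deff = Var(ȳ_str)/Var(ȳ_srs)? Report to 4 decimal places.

0.8755

Var(ȳ_str) = Σ Wₕ²(1−fₕ)sₕ²/nₕ with Wₕ = Nₕ/42883:
  North: (6465/42883)²·(1−605/6465)·4400000/605 = 149.82805
  Central: (9437/42883)²·(1−1743/9437)·50900000/1743 = 1153.0183
  South: (17502/42883)²·(1−3431/17502)·6341000/3431 = 247.50237
  East: (9479/42883)²·(1−951/9479)·106000000/951 = 4899.6464
  → Var(ȳ_str) = 6449.9951.
Var(ȳ_srs) = (1 − 6730/42883)·58810000/6730 = 7367.0785.
deff = 6449.9951 / 7367.0785 = 0.8755.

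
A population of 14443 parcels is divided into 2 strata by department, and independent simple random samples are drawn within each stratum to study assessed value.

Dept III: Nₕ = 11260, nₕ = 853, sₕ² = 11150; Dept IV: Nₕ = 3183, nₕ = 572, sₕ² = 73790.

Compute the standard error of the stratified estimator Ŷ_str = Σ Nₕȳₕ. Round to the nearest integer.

51028

Var(Ŷ_str) = Σₕ Nₕ²(1 − fₕ)sₕ²/nₕ.
Dept III: 11260²·(1 − 853/11260)·11150/853 = 1.5317567 × 10^9.
Dept IV: 3183²·(1 − 572/3183)·73790/572 = 1.0721239 × 10^9.
Sum = 2.6038806 × 10^9.
SE = √(2.6038806 × 10^9) = 51028.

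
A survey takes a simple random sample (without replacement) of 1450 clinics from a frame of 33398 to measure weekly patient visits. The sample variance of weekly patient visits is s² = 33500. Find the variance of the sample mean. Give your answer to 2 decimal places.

Under SRS without replacement, Var(ȳ) = (1 − f)·s²/n with f = n/N = 1450/33398 = 0.04341577.
Var(ȳ) = (1 − 0.04341577)·33500/1450 = 0.95658423·23.103448 = 22.100394.

22.10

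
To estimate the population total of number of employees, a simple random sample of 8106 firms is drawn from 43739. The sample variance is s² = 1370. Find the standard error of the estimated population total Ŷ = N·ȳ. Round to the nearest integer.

16230

Var(Ŷ) = N²·Var(ȳ) = N²·(1 − n/N)·s²/n.
f = 8106/43739 = 0.18532660; Var(ȳ) = 0.81467340·1370/8106 = 0.13768845.
Var(Ŷ) = 43739² · 0.13768845 = 2.6341179 × 10^8.
SE(Ŷ) = √(2.6341179 × 10^8) = 16230.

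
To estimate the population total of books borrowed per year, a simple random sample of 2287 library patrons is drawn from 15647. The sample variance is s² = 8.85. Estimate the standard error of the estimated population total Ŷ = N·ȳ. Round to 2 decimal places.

Var(Ŷ) = N²·Var(ȳ) = N²·(1 − n/N)·s²/n.
f = 2287/15647 = 0.14616220; Var(ȳ) = 0.85383780·8.85/2287 = 0.0033040947.
Var(Ŷ) = 15647² · 0.0033040947 = 808936.91.
SE(Ŷ) = √(808936.91) = 899.41.

899.41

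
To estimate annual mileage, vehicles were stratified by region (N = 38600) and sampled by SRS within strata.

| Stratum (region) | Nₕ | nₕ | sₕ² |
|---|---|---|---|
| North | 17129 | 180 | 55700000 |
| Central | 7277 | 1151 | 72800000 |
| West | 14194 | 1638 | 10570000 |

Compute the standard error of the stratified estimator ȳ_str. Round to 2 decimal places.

250.92

Var(ȳ_str) = Σₕ Wₕ²(1 − fₕ)sₕ²/nₕ with Wₕ = Nₕ/N, N = 38600.
North: Wₕ = 0.44375648; term = 0.44375648²·(1 − 0.01050849)·55700000/180 = 60295.398.
Central: Wₕ = 0.18852332; term = 0.18852332²·(1 − 0.15816958)·72800000/1151 = 1892.3907.
West: Wₕ = 0.36772021; term = 0.36772021²·(1 − 0.11540087)·10570000/1638 = 771.8672.
Sum = 62959.656.
SE = √(62959.656) = 250.92.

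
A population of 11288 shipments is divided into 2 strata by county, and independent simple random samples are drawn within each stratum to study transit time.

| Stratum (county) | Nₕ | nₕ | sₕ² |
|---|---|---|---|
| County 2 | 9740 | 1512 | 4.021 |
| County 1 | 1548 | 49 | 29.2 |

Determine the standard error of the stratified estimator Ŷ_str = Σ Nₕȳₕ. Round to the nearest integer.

Var(Ŷ_str) = Σₕ Nₕ²(1 − fₕ)sₕ²/nₕ.
County 2: 9740²·(1 − 1512/9740)·4.021/1512 = 213125.55.
County 1: 1548²·(1 − 49/1548)·29.2/49 = 1.3828 × 10^6.
Sum = 1.5959256 × 10^6.
SE = √(1.5959256 × 10^6) = 1263.

1263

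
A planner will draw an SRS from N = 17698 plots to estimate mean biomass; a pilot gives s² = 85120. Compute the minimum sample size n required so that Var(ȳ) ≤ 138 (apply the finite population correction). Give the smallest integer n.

597

Without fpc, n₀ = s²/D = 85120/138 = 616.8116.
With fpc, (1 − n/N)·s²/n ≤ D requires n ≥ n₀/(1 + n₀/N) = 616.8116/(1 + 616.8116/17698) = 596.0384.
Rounding up, n = 597.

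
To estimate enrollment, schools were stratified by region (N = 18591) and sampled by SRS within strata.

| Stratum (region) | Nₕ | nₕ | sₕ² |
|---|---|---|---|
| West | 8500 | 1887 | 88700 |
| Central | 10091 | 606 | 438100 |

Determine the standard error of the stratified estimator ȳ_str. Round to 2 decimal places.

14.42

Var(ȳ_str) = Σₕ Wₕ²(1 − fₕ)sₕ²/nₕ with Wₕ = Nₕ/N, N = 18591.
West: Wₕ = 0.45721048; term = 0.45721048²·(1 − 0.22200000)·88700/1887 = 7.6447567.
Central: Wₕ = 0.54278952; term = 0.54278952²·(1 − 0.06005351)·438100/606 = 200.2012.
Sum = 207.84596.
SE = √(207.84596) = 14.42.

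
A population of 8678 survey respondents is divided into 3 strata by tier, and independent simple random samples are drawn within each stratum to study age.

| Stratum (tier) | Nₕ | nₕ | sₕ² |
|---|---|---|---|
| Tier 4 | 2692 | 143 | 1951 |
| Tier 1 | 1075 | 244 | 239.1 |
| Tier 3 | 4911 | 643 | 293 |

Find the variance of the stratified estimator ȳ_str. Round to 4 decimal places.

Var(ȳ_str) = Σₕ Wₕ²(1 − fₕ)sₕ²/nₕ with Wₕ = Nₕ/N, N = 8678.
Tier 4: Wₕ = 0.31020973; term = 0.31020973²·(1 − 0.05312036)·1951/143 = 1.2431594.
Tier 1: Wₕ = 0.12387647; term = 0.12387647²·(1 − 0.22697674)·239.1/244 = 0.011624116.
Tier 3: Wₕ = 0.56591381; term = 0.56591381²·(1 − 0.13093056)·293/643 = 0.12682699.
Sum = 1.3816105.

1.3816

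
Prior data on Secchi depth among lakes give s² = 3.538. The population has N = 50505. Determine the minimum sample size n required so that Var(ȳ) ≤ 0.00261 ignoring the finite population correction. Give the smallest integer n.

1356

Without fpc, n₀ = s²/D = 3.538/0.00261 = 1355.5556.
Rounding up, n = 1356.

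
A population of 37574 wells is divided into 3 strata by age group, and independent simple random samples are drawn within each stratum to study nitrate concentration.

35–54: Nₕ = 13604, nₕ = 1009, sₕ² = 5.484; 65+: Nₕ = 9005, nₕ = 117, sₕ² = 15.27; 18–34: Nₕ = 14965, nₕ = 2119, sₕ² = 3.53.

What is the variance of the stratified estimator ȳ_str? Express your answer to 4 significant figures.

0.008285

Var(ȳ_str) = Σₕ Wₕ²(1 − fₕ)sₕ²/nₕ with Wₕ = Nₕ/N, N = 37574.
35–54: Wₕ = 0.36205887; term = 0.36205887²·(1 − 0.07416936)·5.484/1009 = 6.5962364 × 10^-4.
65+: Wₕ = 0.23966040; term = 0.23966040²·(1 − 0.01299278)·15.27/117 = 0.0073988816.
18–34: Wₕ = 0.39828073; term = 0.39828073²·(1 − 0.14159706)·3.53/2119 = 2.2683681 × 10^-4.
Sum = 0.0082853421.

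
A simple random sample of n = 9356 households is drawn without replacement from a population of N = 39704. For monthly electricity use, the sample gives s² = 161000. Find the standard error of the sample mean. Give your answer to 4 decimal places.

3.6267

Under SRS without replacement, Var(ȳ) = (1 − f)·s²/n with f = n/N = 9356/39704 = 0.23564376.
Var(ȳ) = (1 − 0.23564376)·161000/9356 = 0.76435624·17.208209 = 13.153202.
SE(ȳ) = √(13.153202) = 3.6267.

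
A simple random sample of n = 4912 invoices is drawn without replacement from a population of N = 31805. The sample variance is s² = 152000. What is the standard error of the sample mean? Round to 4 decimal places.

Under SRS without replacement, Var(ȳ) = (1 − f)·s²/n with f = n/N = 4912/31805 = 0.15444113.
Var(ȳ) = (1 − 0.15444113)·152000/4912 = 0.84555887·30.944625 = 26.165503.
SE(ȳ) = √(26.165503) = 5.1152.

5.1152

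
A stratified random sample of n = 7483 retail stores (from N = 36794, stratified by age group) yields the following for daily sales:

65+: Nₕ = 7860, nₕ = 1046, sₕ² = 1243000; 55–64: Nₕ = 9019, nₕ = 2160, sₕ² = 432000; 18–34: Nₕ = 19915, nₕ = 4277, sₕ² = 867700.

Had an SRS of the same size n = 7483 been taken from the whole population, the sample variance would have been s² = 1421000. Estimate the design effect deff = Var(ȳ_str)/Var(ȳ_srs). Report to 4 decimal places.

0.6797

Var(ȳ_str) = Σ Wₕ²(1−fₕ)sₕ²/nₕ with Wₕ = Nₕ/36794:
  65+: (7860/36794)²·(1−1046/7860)·1243000/1046 = 47.01215
  55–64: (9019/36794)²·(1−2160/9019)·432000/2160 = 9.1389264
  18–34: (19915/36794)²·(1−4277/19915)·867700/4277 = 46.670006
  → Var(ȳ_str) = 102.82108.
Var(ȳ_srs) = (1 − 7483/36794)·1421000/7483 = 151.27667.
deff = 102.82108 / 151.27667 = 0.6797.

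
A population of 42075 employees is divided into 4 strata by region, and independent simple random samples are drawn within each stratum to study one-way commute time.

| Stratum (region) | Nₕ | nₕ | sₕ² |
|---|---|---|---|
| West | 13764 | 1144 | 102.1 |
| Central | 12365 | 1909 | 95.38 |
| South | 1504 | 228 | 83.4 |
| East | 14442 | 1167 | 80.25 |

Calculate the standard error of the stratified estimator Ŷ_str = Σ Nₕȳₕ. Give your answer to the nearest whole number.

Var(Ŷ_str) = Σₕ Nₕ²(1 − fₕ)sₕ²/nₕ.
West: 13764²·(1 − 1144/13764)·102.1/1144 = 1.5502571 × 10^7.
Central: 12365²·(1 − 1909/12365)·95.38/1909 = 6.4596812 × 10^6.
South: 1504²·(1 − 228/1504)·83.4/228 = 701988.04.
East: 14442²·(1 − 1167/14442)·80.25/1167 = 1.3183662 × 10^7.
Sum = 3.5847902 × 10^7.
SE = √(3.5847902 × 10^7) = 5987.

5987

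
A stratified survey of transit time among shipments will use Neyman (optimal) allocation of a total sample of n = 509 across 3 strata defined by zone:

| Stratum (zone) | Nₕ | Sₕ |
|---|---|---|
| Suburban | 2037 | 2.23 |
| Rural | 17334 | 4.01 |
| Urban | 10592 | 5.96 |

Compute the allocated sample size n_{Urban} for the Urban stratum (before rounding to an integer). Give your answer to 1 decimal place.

Neyman allocation: nₕ = n·NₕSₕ / Σⱼ NⱼSⱼ.
Σ NⱼSⱼ = 2037·2.23 + 17334·4.01 + 10592·5.96 = 137180.17.
n_{Urban} = 509·10592·5.96 / 137180.17 = 234.2.

234.2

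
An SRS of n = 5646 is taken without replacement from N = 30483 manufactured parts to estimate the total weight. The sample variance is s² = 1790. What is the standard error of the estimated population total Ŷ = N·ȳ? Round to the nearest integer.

Var(Ŷ) = N²·Var(ȳ) = N²·(1 − n/N)·s²/n.
f = 5646/30483 = 0.18521799; Var(ȳ) = 0.81478201·1790/5646 = 0.25831736.
Var(Ŷ) = 30483² · 0.25831736 = 2.4003192 × 10^8.
SE(Ŷ) = √(2.4003192 × 10^8) = 15493.

15493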